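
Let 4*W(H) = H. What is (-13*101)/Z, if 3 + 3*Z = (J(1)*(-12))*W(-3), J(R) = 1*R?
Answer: -1313/2 ≈ -656.50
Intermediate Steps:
J(R) = R
W(H) = H/4
Z = 2 (Z = -1 + ((1*(-12))*((¼)*(-3)))/3 = -1 + (-12*(-¾))/3 = -1 + (⅓)*9 = -1 + 3 = 2)
(-13*101)/Z = -13*101/2 = -1313*½ = -1313/2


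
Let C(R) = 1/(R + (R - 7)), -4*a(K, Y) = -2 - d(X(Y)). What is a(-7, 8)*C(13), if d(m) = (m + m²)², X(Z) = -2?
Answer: 3/38 ≈ 0.078947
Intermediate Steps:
a(K, Y) = 3/2 (a(K, Y) = -(-2 - (-2)²*(1 - 2)²)/4 = -(-2 - 4*(-1)²)/4 = -(-2 - 4)/4 = -¼*(-6) = 3/2)
C(R) = 1/(-7 + 2*R) (C(R) = 1/(R + (-7 + R)) = 1/(-7 + 2*R))
a(-7, 8)*C(13) = 3/(2*(-7 + 2*13)) = 3/(2*(-7 + 26)) = (3/2)/19 = (3/2)*(1/19) = 3/38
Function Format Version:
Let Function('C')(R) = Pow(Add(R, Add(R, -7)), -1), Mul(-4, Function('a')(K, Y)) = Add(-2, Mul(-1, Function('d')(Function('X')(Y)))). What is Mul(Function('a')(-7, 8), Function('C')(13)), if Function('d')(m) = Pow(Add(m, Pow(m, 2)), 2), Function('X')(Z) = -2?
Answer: Rational(3, 38) ≈ 0.078947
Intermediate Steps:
Function('a')(K, Y) = Rational(3, 2) (Function('a')(K, Y) = Mul(Rational(-1, 4), Add(-2, Mul(-1, Mul(Pow(-2, 2), Pow(Add(1, -2), 2))))) = Mul(Rational(-1, 4), Add(-2, Mul(-1, Mul(4, Pow(-1, 2))))) = Mul(Rational(-1, 4), Add(-2, Mul(-1, Mul(4, 1)))) = Mul(Rational(-1, 4), Add(-2, Mul(-1, 4))) = Mul(Rational(-1, 4), Add(-2, -4)) = Mul(Rational(-1, 4), -6) = Rational(3, 2))
Function('C')(R) = Pow(Add(-7, Mul(2, R)), -1) (Function('C')(R) = Pow(Add(R, Add(-7, R)), -1) = Pow(Add(-7, Mul(2, R)), -1))
Mul(Function('a')(-7, 8), Function('C')(13)) = Mul(Rational(3, 2), Pow(Add(-7, Mul(2, 13)), -1)) = Mul(Rational(3, 2), Pow(Add(-7, 26), -1)) = Mul(Rational(3, 2), Pow(19, -1)) = Mul(Rational(3, 2), Rational(1, 19)) = Rational(3, 38)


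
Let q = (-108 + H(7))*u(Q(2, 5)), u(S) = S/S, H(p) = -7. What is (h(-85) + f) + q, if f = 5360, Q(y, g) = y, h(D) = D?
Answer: 5160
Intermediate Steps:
u(S) = 1
q = -115 (q = (-108 - 7)*1 = -115*1 = -115)
(h(-85) + f) + q = (-85 + 5360) - 115 = 5275 - 115 = 5160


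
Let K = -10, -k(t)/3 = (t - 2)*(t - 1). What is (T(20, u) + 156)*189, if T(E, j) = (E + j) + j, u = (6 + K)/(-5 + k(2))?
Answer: 167832/5 ≈ 33566.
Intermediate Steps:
k(t) = -3*(-1 + t)*(-2 + t) (k(t) = -3*(t - 2)*(t - 1) = -3*(-2 + t)*(-1 + t) = -3*(-1 + t)*(-2 + t))
u = ⅘ (u = (6 - 10)/(-5 + (-6 - 3*2² + 9*2)) = -4/(-5 + (-6 - 3*4 + 18)) = -4/(-5 + (-6 - 12 + 18)) = -4/(-5 + 0) = -4/(-5) = -4*(-⅕) = ⅘ ≈ 0.80000)
T(E, j) = E + 2*j
(T(20, u) + 156)*189 = ((20 + 2*(⅘)) + 156)*189 = ((20 + 8/5) + 156)*189 = (108/5 + 156)*189 = (888/5)*189 = 167832/5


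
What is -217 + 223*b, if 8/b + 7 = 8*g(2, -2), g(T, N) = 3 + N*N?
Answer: -8849/49 ≈ -180.59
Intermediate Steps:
g(T, N) = 3 + N²
b = 8/49 (b = 8/(-7 + 8*(3 + (-2)²)) = 8/(-7 + 8*(3 + 4)) = 8/(-7 + 8*7) = 8/(-7 + 56) = 8/49 ≈ 0.16327)
-217 + 223*b = -217 + 223*(8/49) = -217 + 1784/49 = -8849/49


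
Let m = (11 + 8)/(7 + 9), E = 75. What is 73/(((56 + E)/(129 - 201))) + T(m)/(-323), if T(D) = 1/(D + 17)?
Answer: -494029304/12313083 ≈ -40.122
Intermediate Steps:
m = 19/16 ≈ 1.1875
T(D) = 1/(17 + D)
73/(((56 + E)/(129 - 201))) + T(m)/(-323) = 73/(((56 + 75)/(129 - 201))) + 1/((17 + 19/16)*(-323)) = 73/((131/(-72))) - 1/323/(291/16) = 73/((131*(-1/72))) + (16/291)*(-1/323) = 73/(-131/72) - 16/93993 = 73*(-72/131) - 16/93993 = -5256/131 - 16/93993 = -494029304/12313083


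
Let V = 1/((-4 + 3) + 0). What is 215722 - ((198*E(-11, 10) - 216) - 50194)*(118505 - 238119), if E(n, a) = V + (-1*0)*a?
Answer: -6053209590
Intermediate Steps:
V = -1 (V = 1/(-1 + 0) = 1/(-1) = -1)
E(n, a) = -1 (E(n, a) = -1 + (-1*0)*a = -1 + 0*a = -1 + 0 = -1)
215722 - ((198*E(-11, 10) - 216) - 50194)*(118505 - 238119) = 215722 - ((198*(-1) - 216) - 50194)*(118505 - 238119) = 215722 - ((-198 - 216) - 50194)*(-119614) = 215722 - (-414 - 50194)*(-119614) = 215722 - (-50608)*(-119614) = 215722 - 1*6053425312 = 215722 - 6053425312 = -6053209590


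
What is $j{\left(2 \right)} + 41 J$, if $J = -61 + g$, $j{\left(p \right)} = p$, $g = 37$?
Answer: $-982$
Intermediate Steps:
$J = -24$ ($J = -61 + 37 = -24$)
$j{\left(2 \right)} + 41 J = 2 + 41 \left(-24\right) = 2 - 984 = -982$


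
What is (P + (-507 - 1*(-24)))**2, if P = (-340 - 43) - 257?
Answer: 1261129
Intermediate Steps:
P = -640 (P = -383 - 257 = -640)
(P + (-507 - 1*(-24)))**2 = (-640 + (-507 - 1*(-24)))**2 = (-640 + (-507 + 24))**2 = (-640 - 483)**2 = (-1123)**2 = 1261129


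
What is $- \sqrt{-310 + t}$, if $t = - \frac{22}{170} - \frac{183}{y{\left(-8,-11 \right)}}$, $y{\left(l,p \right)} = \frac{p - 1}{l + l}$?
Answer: $- \frac{i \sqrt{4003585}}{85} \approx - 23.54 i$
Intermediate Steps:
$y{\left(l,p \right)} = \frac{-1 + p}{2 l}$
$t = - \frac{20751}{85}$ ($t = - \frac{22}{170} - \frac{183}{\frac{1}{2} \frac{1}{-8} \left(-1 - 11\right)} = \left(-22\right) \frac{1}{170} - \frac{183}{\frac{1}{2} \left(- \frac{1}{8}\right) \left(-12\right)} = - \frac{11}{85} - \frac{183}{\frac{3}{4}} = - \frac{11}{85} - 244 = - \frac{20751}{85} \approx -244.13$)
$- \sqrt{-310 + t} = - \sqrt{-310 - \frac{20751}{85}} = - \sqrt{- \frac{47101}{85}} = - \frac{i \sqrt{4003585}}{85}$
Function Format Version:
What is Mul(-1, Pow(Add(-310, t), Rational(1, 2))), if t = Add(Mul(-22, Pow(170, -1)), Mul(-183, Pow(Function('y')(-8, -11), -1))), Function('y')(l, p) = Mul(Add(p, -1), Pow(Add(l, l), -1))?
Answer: Mul(Rational(-1, 85), I, Pow(4003585, Rational(1, 2))) ≈ Mul(-23.540, I)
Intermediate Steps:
Function('y')(l, p) = Mul(Rational(1, 2), Pow(l, -1), Add(-1, p)) (Function('y')(l, p) = Mul(Add(-1, p), Pow(Mul(2, l), -1)) = Mul(Add(-1, p), Mul(Rational(1, 2), Pow(l, -1))) = Mul(Rational(1, 2), Pow(l, -1), Add(-1, p)))
t = Rational(-20751, 85) (t = Add(Mul(-22, Pow(170, -1)), Mul(-183, Pow(Mul(Rational(1, 2), Pow(-8, -1), Add(-1, -11)), -1))) = Add(Mul(-22, Rational(1, 170)), Mul(-183, Pow(Mul(Rational(1, 2), Rational(-1, 8), -12), -1))) = Add(Rational(-11, 85), Mul(-183, Pow(Rational(3, 4), -1))) = Add(Rational(-11, 85), Mul(-183, Rational(4, 3))) = Add(Rational(-11, 85), -244) = Rational(-20751, 85) ≈ -244.13)
Mul(-1, Pow(Add(-310, t), Rational(1, 2))) = Mul(-1, Pow(Add(-310, Rational(-20751, 85)), Rational(1, 2))) = Mul(-1, Pow(Rational(-47101, 85), Rational(1, 2))) = Mul(-1, Mul(Rational(1, 85), I, Pow(4003585, Rational(1, 2)))) = Mul(Rational(-1, 85), I, Pow(4003585, Rational(1, 2)))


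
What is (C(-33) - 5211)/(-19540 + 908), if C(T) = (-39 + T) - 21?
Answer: 39/137 ≈ 0.28467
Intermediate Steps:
C(T) = -60 + T
(C(-33) - 5211)/(-19540 + 908) = ((-60 - 33) - 5211)/(-19540 + 908) = (-93 - 5211)/(-18632) = -5304*(-1/18632) = 39/137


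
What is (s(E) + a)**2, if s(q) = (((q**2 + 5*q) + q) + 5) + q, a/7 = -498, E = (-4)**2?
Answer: 9690769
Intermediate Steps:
E = 16
a = -3486 (a = 7*(-498) = -3486)
s(q) = 5 + q**2 + 7*q (s(q) = ((q**2 + 6*q) + 5) + q = (5 + q**2 + 6*q) + q = 5 + q**2 + 7*q)
(s(E) + a)**2 = ((5 + 16**2 + 7*16) - 3486)**2 = ((5 + 256 + 112) - 3486)**2 = (373 - 3486)**2 = (-3113)**2 = 9690769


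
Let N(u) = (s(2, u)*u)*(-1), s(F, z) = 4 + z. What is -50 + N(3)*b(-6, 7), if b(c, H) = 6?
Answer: -176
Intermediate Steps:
N(u) = -u*(4 + u) (N(u) = ((4 + u)*u)*(-1) = (u*(4 + u))*(-1) = -u*(4 + u))
-50 + N(3)*b(-6, 7) = -50 - 1*3*(4 + 3)*6 = -50 - 1*3*7*6 = -50 - 21*6 = -50 - 126 = -176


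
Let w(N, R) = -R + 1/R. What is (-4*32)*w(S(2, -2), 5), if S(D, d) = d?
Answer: 3072/5 ≈ 614.40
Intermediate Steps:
w(N, R) = 1/R - R
(-4*32)*w(S(2, -2), 5) = (-4*32)*(1/5 - 1*5) = -128*(⅕ - 5) = -128*(-24/5) = 3072/5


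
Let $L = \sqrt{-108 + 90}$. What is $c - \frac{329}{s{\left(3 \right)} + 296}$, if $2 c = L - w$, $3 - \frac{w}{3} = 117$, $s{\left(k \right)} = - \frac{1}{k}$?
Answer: $\frac{150690}{887} + \frac{3 i \sqrt{2}}{2} \approx 169.89 + 2.1213 i$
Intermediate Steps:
$w = -342$ ($w = 9 - 351 = -342$)
$L = 3 i \sqrt{2}$ ($L = \sqrt{-18} = 3 i \sqrt{2} \approx 4.2426 i$)
$c = 171 + \frac{3 i \sqrt{2}}{2}$ ($c = \frac{3 i \sqrt{2} - -342}{2} = \frac{3 i \sqrt{2} + 342}{2} = \frac{342 + 3 i \sqrt{2}}{2} = 171 + \frac{3 i \sqrt{2}}{2} \approx 171.0 + 2.1213 i$)
$c - \frac{329}{s{\left(3 \right)} + 296} = \left(171 + \frac{3 i \sqrt{2}}{2}\right) - \frac{329}{- \frac{1}{3} + 296} = \left(171 + \frac{3 i \sqrt{2}}{2}\right) - \frac{329}{\frac{887}{3}} = \left(171 + \frac{3 i \sqrt{2}}{2}\right) - \frac{987}{887} = \frac{150690}{887} + \frac{3 i \sqrt{2}}{2}$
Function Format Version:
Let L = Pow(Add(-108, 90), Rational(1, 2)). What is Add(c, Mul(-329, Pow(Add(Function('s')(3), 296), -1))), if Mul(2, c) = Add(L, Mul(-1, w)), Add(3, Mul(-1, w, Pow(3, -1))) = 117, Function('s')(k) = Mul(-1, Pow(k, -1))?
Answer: Add(Rational(150690, 887), Mul(Rational(3, 2), I, Pow(2, Rational(1, 2)))) ≈ Add(169.89, Mul(2.1213, I))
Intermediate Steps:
w = -342 (w = Add(9, Mul(-3, 117)) = Add(9, -351) = -342)
L = Mul(3, I, Pow(2, Rational(1, 2))) (L = Pow(-18, Rational(1, 2)) = Mul(3, I, Pow(2, Rational(1, 2))) ≈ Mul(4.2426, I))
c = Add(171, Mul(Rational(3, 2), I, Pow(2, Rational(1, 2)))) (c = Mul(Rational(1, 2), Add(Mul(3, I, Pow(2, Rational(1, 2))), Mul(-1, -342))) = Mul(Rational(1, 2), Add(Mul(3, I, Pow(2, Rational(1, 2))), 342)) = Mul(Rational(1, 2), Add(342, Mul(3, I, Pow(2, Rational(1, 2))))) = Add(171, Mul(Rational(3, 2), I, Pow(2, Rational(1, 2)))) ≈ Add(171.00, Mul(2.1213, I)))
Add(c, Mul(-329, Pow(Add(Function('s')(3), 296), -1))) = Add(Add(171, Mul(Rational(3, 2), I, Pow(2, Rational(1, 2)))), Mul(-329, Pow(Add(Mul(-1, Pow(3, -1)), 296), -1))) = Add(Add(171, Mul(Rational(3, 2), I, Pow(2, Rational(1, 2)))), Mul(-329, Pow(Add(Mul(-1, Rational(1, 3)), 296), -1))) = Add(Add(171, Mul(Rational(3, 2), I, Pow(2, Rational(1, 2)))), Mul(-329, Pow(Add(Rational(-1, 3), 296), -1))) = Add(Add(171, Mul(Rational(3, 2), I, Pow(2, Rational(1, 2)))), Mul(-329, Pow(Rational(887, 3), -1))) = Add(Add(171, Mul(Rational(3, 2), I, Pow(2, Rational(1, 2)))), Mul(-329, Rational(3, 887))) = Add(Add(171, Mul(Rational(3, 2), I, Pow(2, Rational(1, 2)))), Rational(-987, 887)) = Add(Rational(150690, 887), Mul(Rational(3, 2), I, Pow(2, Rational(1, 2))))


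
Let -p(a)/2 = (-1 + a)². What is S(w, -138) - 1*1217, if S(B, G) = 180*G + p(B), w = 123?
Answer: -55825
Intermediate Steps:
p(a) = -2*(-1 + a)²
S(B, G) = -2*(-1 + B)² + 180*G (S(B, G) = 180*G - 2*(-1 + B)² = -2*(-1 + B)² + 180*G)
S(w, -138) - 1*1217 = (-2*(-1 + 123)² + 180*(-138)) - 1*1217 = (-2*122² - 24840) - 1217 = (-2*14884 - 24840) - 1217 = (-29768 - 24840) - 1217 = -54608 - 1217 = -55825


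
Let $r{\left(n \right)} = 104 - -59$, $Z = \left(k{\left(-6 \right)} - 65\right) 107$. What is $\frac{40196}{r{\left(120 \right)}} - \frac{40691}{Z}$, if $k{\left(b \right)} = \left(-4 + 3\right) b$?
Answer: $\frac{260389981}{1029019} \approx 253.05$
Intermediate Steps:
$k{\left(b \right)} = - b$
$Z = -6313$ ($Z = \left(\left(-1\right) \left(-6\right) - 65\right) 107 = \left(6 - 65\right) 107 = \left(-59\right) 107 = -6313$)
$r{\left(n \right)} = 163$ ($r{\left(n \right)} = 104 + 59 = 163$)
$\frac{40196}{r{\left(120 \right)}} - \frac{40691}{Z} = \frac{40196}{163} - \frac{40691}{-6313} = 40196 \cdot \frac{1}{163} - - \frac{40691}{6313} = \frac{40196}{163} + \frac{40691}{6313} = \frac{260389981}{1029019}$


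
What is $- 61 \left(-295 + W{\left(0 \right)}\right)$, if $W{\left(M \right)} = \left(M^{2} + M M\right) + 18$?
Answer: $16897$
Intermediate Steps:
$W{\left(M \right)} = 18 + 2 M^{2}$ ($W{\left(M \right)} = \left(M^{2} + M^{2}\right) + 18 = 2 M^{2} + 18 = 18 + 2 M^{2}$)
$- 61 \left(-295 + W{\left(0 \right)}\right) = - 61 \left(-295 + \left(18 + 2 \cdot 0^{2}\right)\right) = - 61 \left(-295 + \left(18 + 2 \cdot 0\right)\right) = - 61 \left(-295 + \left(18 + 0\right)\right) = - 61 \left(-295 + 18\right) = \left(-61\right) \left(-277\right) = 16897$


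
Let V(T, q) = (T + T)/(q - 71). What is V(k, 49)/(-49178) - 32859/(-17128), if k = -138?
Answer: 8886487629/4632764312 ≈ 1.9182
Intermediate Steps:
V(T, q) = 2*T/(-71 + q) (V(T, q) = (2*T)/(-71 + q) = 2*T/(-71 + q))
V(k, 49)/(-49178) - 32859/(-17128) = (2*(-138)/(-71 + 49))/(-49178) - 32859/(-17128) = (2*(-138)/(-22))*(-1/49178) - 32859*(-1/17128) = (2*(-138)*(-1/22))*(-1/49178) + 32859/17128 = (138/11)*(-1/49178) + 32859/17128 = -69/270479 + 32859/17128 = 8886487629/4632764312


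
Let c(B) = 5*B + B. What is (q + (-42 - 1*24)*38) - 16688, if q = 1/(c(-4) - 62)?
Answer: -1650857/86 ≈ -19196.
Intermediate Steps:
c(B) = 6*B
q = -1/86 (q = 1/(6*(-4) - 62) = 1/(-24 - 62) = 1/(-86) = -1/86 ≈ -0.011628)
(q + (-42 - 1*24)*38) - 16688 = (-1/86 + (-42 - 1*24)*38) - 16688 = (-1/86 + (-42 - 24)*38) - 16688 = (-1/86 - 66*38) - 16688 = (-1/86 - 2508) - 16688 = -215689/86 - 16688 = -1650857/86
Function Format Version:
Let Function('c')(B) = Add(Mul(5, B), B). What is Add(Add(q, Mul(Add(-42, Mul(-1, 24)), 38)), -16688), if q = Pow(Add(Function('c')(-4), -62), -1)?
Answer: Rational(-1650857, 86) ≈ -19196.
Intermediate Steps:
Function('c')(B) = Mul(6, B)
q = Rational(-1, 86) (q = Pow(Add(Mul(6, -4), -62), -1) = Pow(Add(-24, -62), -1) = Pow(-86, -1) = Rational(-1, 86) ≈ -0.011628)
Add(Add(q, Mul(Add(-42, Mul(-1, 24)), 38)), -16688) = Add(Add(Rational(-1, 86), Mul(Add(-42, Mul(-1, 24)), 38)), -16688) = Add(Add(Rational(-1, 86), Mul(Add(-42, -24), 38)), -16688) = Add(Add(Rational(-1, 86), Mul(-66, 38)), -16688) = Add(Add(Rational(-1, 86), -2508), -16688) = Add(Rational(-215689, 86), -16688) = Rational(-1650857, 86)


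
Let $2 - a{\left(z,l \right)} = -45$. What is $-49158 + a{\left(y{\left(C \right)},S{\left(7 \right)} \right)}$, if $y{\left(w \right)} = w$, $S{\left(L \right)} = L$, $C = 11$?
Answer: $-49111$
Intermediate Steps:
$a{\left(z,l \right)} = 47$ ($a{\left(z,l \right)} = 2 - -45 = 2 + 45 = 47$)
$-49158 + a{\left(y{\left(C \right)},S{\left(7 \right)} \right)} = -49158 + 47 = -49111$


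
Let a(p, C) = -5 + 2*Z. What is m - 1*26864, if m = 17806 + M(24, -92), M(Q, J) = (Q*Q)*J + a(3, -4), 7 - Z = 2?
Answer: -62045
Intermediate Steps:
Z = 5 (Z = 7 - 1*2 = 7 - 2 = 5)
a(p, C) = 5 (a(p, C) = -5 + 2*5 = -5 + 10 = 5)
M(Q, J) = 5 + J*Q**2 (M(Q, J) = (Q*Q)*J + 5 = Q**2*J + 5 = J*Q**2 + 5 = 5 + J*Q**2)
m = -35181 (m = 17806 + (5 - 92*24**2) = 17806 + (5 - 92*576) = 17806 + (5 - 52992) = 17806 - 52987 = -35181)
m - 1*26864 = -35181 - 1*26864 = -35181 - 26864 = -62045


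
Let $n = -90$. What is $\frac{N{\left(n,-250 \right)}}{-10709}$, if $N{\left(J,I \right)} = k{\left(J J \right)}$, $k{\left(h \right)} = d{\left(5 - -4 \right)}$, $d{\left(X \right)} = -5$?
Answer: $\frac{5}{10709} \approx 0.0004669$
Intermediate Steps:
$k{\left(h \right)} = -5$
$N{\left(J,I \right)} = -5$
$\frac{N{\left(n,-250 \right)}}{-10709} = - \frac{5}{-10709} = \left(-5\right) \left(- \frac{1}{10709}\right) = \frac{5}{10709}$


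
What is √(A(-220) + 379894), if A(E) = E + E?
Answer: √379454 ≈ 616.00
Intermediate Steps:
A(E) = 2*E
√(A(-220) + 379894) = √(2*(-220) + 379894) = √(-440 + 379894) = √379454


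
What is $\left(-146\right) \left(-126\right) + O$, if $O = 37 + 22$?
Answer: $18455$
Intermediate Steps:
$O = 59$
$\left(-146\right) \left(-126\right) + O = \left(-146\right) \left(-126\right) + 59 = 18396 + 59 = 18455$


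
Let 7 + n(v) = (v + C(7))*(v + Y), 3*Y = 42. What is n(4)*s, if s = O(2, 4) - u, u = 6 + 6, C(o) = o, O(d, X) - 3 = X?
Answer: -955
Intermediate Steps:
Y = 14 (Y = (⅓)*42 = 14)
O(d, X) = 3 + X
u = 12
n(v) = -7 + (7 + v)*(14 + v) (n(v) = -7 + (v + 7)*(v + 14) = -7 + (7 + v)*(14 + v))
s = -5 (s = (3 + 4) - 1*12 = 7 - 12 = -5)
n(4)*s = (91 + 4² + 21*4)*(-5) = (91 + 16 + 84)*(-5) = 191*(-5) = -955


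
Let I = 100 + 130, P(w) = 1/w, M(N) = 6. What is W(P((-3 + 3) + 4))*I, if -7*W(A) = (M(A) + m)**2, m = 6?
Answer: -33120/7 ≈ -4731.4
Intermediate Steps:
W(A) = -144/7 (W(A) = -(6 + 6)**2/7 = -1/7*12**2 = -1/7*144 = -144/7)
I = 230
W(P((-3 + 3) + 4))*I = -144/7*230 = -33120/7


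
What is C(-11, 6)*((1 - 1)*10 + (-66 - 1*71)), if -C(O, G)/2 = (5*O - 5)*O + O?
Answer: 177826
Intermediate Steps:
C(O, G) = -2*O - 2*O*(-5 + 5*O) (C(O, G) = -2*((5*O - 5)*O + O) = -2*((-5 + 5*O)*O + O) = -2*(O*(-5 + 5*O) + O) = -2*(O + O*(-5 + 5*O)) = -2*O - 2*O*(-5 + 5*O))
C(-11, 6)*((1 - 1)*10 + (-66 - 1*71)) = (2*(-11)*(4 - 5*(-11)))*((1 - 1)*10 + (-66 - 1*71)) = (2*(-11)*(4 + 55))*(0*10 + (-66 - 71)) = (2*(-11)*59)*(0 - 137) = -1298*(-137) = 177826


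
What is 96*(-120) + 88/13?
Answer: -149672/13 ≈ -11513.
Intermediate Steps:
96*(-120) + 88/13 = -11520 + 88*(1/13) = -11520 + 88/13 = -149672/13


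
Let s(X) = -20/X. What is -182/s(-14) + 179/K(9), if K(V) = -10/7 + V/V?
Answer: -8176/15 ≈ -545.07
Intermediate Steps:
K(V) = -3/7 (K(V) = -10*1/7 + 1 = -10/7 + 1 = -3/7)
-182/s(-14) + 179/K(9) = -182/((-20/(-14))) + 179/(-3/7) = -182/((-20*(-1/14))) + 179*(-7/3) = -182/10/7 - 1253/3 = -182*7/10 - 1253/3 = -637/5 - 1253/3 = -8176/15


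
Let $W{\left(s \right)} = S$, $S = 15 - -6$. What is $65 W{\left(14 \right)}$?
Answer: $1365$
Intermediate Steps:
$S = 21$ ($S = 15 + 6 = 21$)
$W{\left(s \right)} = 21$
$65 W{\left(14 \right)} = 65 \cdot 21 = 1365$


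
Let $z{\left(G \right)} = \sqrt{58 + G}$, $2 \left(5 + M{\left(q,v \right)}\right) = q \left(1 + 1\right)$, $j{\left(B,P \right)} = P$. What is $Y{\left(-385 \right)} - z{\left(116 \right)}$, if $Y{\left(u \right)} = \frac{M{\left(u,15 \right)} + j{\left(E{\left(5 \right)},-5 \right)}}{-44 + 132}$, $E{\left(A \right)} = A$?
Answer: $- \frac{395}{88} - \sqrt{174} \approx -17.68$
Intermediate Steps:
$M{\left(q,v \right)} = -5 + q$ ($M{\left(q,v \right)} = -5 + \frac{q \left(1 + 1\right)}{2} = -5 + \frac{q 2}{2} = -5 + \frac{2 q}{2} = -5 + q$)
$Y{\left(u \right)} = - \frac{5}{44} + \frac{u}{88}$ ($Y{\left(u \right)} = \frac{\left(-5 + u\right) - 5}{-44 + 132} = \frac{-10 + u}{88} = \left(-10 + u\right) \frac{1}{88} = - \frac{5}{44} + \frac{u}{88}$)
$Y{\left(-385 \right)} - z{\left(116 \right)} = \left(- \frac{5}{44} + \frac{1}{88} \left(-385\right)\right) - \sqrt{58 + 116} = \left(- \frac{5}{44} - \frac{35}{8}\right) - \sqrt{174} = - \frac{395}{88} - \sqrt{174}$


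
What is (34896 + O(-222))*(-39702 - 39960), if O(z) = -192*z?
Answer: -6175398240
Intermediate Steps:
(34896 + O(-222))*(-39702 - 39960) = (34896 - 192*(-222))*(-39702 - 39960) = (34896 + 42624)*(-79662) = 77520*(-79662) = -6175398240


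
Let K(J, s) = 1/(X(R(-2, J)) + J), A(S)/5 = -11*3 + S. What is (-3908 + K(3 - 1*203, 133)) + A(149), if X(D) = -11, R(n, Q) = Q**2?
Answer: -702209/211 ≈ -3328.0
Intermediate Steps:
A(S) = -165 + 5*S (A(S) = 5*(-11*3 + S) = 5*(-33 + S) = -165 + 5*S)
K(J, s) = 1/(-11 + J)
(-3908 + K(3 - 1*203, 133)) + A(149) = (-3908 + 1/(-11 + (3 - 1*203))) + (-165 + 5*149) = (-3908 + 1/(-11 + (3 - 203))) + (-165 + 745) = (-3908 + 1/(-11 - 200)) + 580 = (-3908 + 1/(-211)) + 580 = (-3908 - 1/211) + 580 = -824589/211 + 580 = -702209/211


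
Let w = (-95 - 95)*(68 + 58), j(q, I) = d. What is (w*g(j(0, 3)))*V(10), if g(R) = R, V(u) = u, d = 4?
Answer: -957600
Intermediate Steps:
j(q, I) = 4
w = -23940 (w = -190*126 = -23940)
(w*g(j(0, 3)))*V(10) = -23940*4*10 = -95760*10 = -957600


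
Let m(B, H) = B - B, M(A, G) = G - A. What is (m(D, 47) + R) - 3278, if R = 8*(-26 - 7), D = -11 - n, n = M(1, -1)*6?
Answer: -3542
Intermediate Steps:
n = -12 (n = (-1 - 1*1)*6 = (-1 - 1)*6 = -2*6 = -12)
D = 1 (D = -11 - 1*(-12) = -11 + 12 = 1)
R = -264 (R = 8*(-33) = -264)
m(B, H) = 0
(m(D, 47) + R) - 3278 = (0 - 264) - 3278 = -264 - 3278 = -3542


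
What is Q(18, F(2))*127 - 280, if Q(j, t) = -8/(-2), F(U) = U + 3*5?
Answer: 228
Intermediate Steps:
F(U) = 15 + U (F(U) = U + 15 = 15 + U)
Q(j, t) = 4 (Q(j, t) = -8*(-½) = 4)
Q(18, F(2))*127 - 280 = 4*127 - 280 = 508 - 280 = 228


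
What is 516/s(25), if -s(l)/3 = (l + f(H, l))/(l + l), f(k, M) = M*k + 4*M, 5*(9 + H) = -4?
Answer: 215/3 ≈ 71.667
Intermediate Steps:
H = -49/5 (H = -9 + (⅕)*(-4) = -9 - ⅘ = -49/5 ≈ -9.8000)
f(k, M) = 4*M + M*k
s(l) = 36/5 (s(l) = -3*(l + l*(4 - 49/5))/(l + l) = -3*(l + l*(-29/5))/(2*l) = -3*(l - 29*l/5)*1/(2*l) = -3*(-24*l/5)*1/(2*l) = -3*(-12/5) = 36/5)
516/s(25) = 516/(36/5) = 516*(5/36) = 215/3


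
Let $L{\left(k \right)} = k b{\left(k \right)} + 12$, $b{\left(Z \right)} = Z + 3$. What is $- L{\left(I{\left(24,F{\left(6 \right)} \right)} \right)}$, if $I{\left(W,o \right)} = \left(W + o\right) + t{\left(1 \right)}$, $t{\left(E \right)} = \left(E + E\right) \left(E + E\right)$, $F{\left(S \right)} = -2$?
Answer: $-766$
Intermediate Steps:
$t{\left(E \right)} = 4 E^{2}$ ($t{\left(E \right)} = 2 E 2 E = 4 E^{2}$)
$I{\left(W,o \right)} = 4 + W + o$ ($I{\left(W,o \right)} = \left(W + o\right) + 4 \cdot 1^{2} = \left(W + o\right) + 4 \cdot 1 = \left(W + o\right) + 4 = 4 + W + o$)
$b{\left(Z \right)} = 3 + Z$
$L{\left(k \right)} = 12 + k \left(3 + k\right)$ ($L{\left(k \right)} = k \left(3 + k\right) + 12 = 12 + k \left(3 + k\right)$)
$- L{\left(I{\left(24,F{\left(6 \right)} \right)} \right)} = - (12 + \left(4 + 24 - 2\right) \left(3 + \left(4 + 24 - 2\right)\right)) = - (12 + 26 \left(3 + 26\right)) = - (12 + 26 \cdot 29) = - (12 + 754) = \left(-1\right) 766 = -766$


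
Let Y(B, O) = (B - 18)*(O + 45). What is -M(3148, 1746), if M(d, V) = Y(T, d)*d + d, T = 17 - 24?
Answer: 251285952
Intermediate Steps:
T = -7
Y(B, O) = (-18 + B)*(45 + O)
M(d, V) = d + d*(-1125 - 25*d) (M(d, V) = (-810 - 18*d + 45*(-7) - 7*d)*d + d = (-810 - 18*d - 315 - 7*d)*d + d = (-1125 - 25*d)*d + d = d*(-1125 - 25*d) + d = d + d*(-1125 - 25*d))
-M(3148, 1746) = -(-1)*3148*(1124 + 25*3148) = -(-1)*3148*(1124 + 78700) = -(-1)*3148*79824 = -1*(-251285952) = 251285952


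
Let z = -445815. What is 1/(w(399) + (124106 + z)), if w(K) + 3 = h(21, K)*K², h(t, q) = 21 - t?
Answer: -1/321712 ≈ -3.1084e-6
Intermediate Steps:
w(K) = -3 (w(K) = -3 + (21 - 1*21)*K² = -3 + (21 - 21)*K² = -3 + 0*K² = -3 + 0 = -3)
1/(w(399) + (124106 + z)) = 1/(-3 + (124106 - 445815)) = 1/(-3 - 321709) = 1/(-321712) = -1/321712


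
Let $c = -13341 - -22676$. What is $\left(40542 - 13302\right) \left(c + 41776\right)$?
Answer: $1392263640$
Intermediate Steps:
$c = 9335$ ($c = -13341 + 22676 = 9335$)
$\left(40542 - 13302\right) \left(c + 41776\right) = \left(40542 - 13302\right) \left(9335 + 41776\right) = 27240 \cdot 51111 = 1392263640$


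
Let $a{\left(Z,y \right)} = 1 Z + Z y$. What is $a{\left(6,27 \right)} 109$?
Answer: $18312$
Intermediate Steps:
$a{\left(Z,y \right)} = Z + Z y$
$a{\left(6,27 \right)} 109 = 6 \left(1 + 27\right) 109 = 6 \cdot 28 \cdot 109 = 168 \cdot 109 = 18312$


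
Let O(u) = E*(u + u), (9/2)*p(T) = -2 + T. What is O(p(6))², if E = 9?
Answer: 256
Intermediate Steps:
p(T) = -4/9 + 2*T/9 (p(T) = 2*(-2 + T)/9 = -4/9 + 2*T/9)
O(u) = 18*u (O(u) = 9*(u + u) = 9*(2*u) = 18*u)
O(p(6))² = (18*(-4/9 + (2/9)*6))² = (18*(-4/9 + 4/3))² = (18*(8/9))² = 16² = 256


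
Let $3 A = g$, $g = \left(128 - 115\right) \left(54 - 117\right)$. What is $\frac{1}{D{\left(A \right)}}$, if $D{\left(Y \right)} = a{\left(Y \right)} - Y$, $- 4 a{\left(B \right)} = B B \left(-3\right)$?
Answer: $\frac{4}{224679} \approx 1.7803 \cdot 10^{-5}$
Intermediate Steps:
$g = -819$ ($g = 13 \left(-63\right) = -819$)
$A = -273$ ($A = \frac{1}{3} \left(-819\right) = -273$)
$a{\left(B \right)} = \frac{3 B^{2}}{4}$ ($a{\left(B \right)} = - \frac{B B \left(-3\right)}{4} = - \frac{B^{2} \left(-3\right)}{4} = - \frac{\left(-3\right) B^{2}}{4} = \frac{3 B^{2}}{4}$)
$D{\left(Y \right)} = - Y + \frac{3 Y^{2}}{4}$ ($D{\left(Y \right)} = \frac{3 Y^{2}}{4} - Y = - Y + \frac{3 Y^{2}}{4}$)
$\frac{1}{D{\left(A \right)}} = \frac{1}{\frac{1}{4} \left(-273\right) \left(-4 + 3 \left(-273\right)\right)} = \frac{1}{\frac{1}{4} \left(-273\right) \left(-4 - 819\right)} = \frac{1}{\frac{1}{4} \left(-273\right) \left(-823\right)} = \frac{1}{\frac{224679}{4}} = \frac{4}{224679}$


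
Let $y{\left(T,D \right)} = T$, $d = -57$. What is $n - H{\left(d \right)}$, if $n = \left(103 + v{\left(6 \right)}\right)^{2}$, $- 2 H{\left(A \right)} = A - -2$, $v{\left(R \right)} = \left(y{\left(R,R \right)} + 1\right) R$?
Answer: $\frac{41995}{2} \approx 20998.0$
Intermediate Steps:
$v{\left(R \right)} = R \left(1 + R\right)$ ($v{\left(R \right)} = \left(R + 1\right) R = \left(1 + R\right) R = R \left(1 + R\right)$)
$H{\left(A \right)} = -1 - \frac{A}{2}$ ($H{\left(A \right)} = - \frac{A - -2}{2} = - \frac{A + 2}{2} = - \frac{2 + A}{2} = -1 - \frac{A}{2}$)
$n = 21025$ ($n = \left(103 + 6 \left(1 + 6\right)\right)^{2} = \left(103 + 6 \cdot 7\right)^{2} = \left(103 + 42\right)^{2} = 145^{2} = 21025$)
$n - H{\left(d \right)} = 21025 - \left(-1 - - \frac{57}{2}\right) = 21025 - \left(-1 + \frac{57}{2}\right) = 21025 - \frac{55}{2} = \frac{41995}{2}$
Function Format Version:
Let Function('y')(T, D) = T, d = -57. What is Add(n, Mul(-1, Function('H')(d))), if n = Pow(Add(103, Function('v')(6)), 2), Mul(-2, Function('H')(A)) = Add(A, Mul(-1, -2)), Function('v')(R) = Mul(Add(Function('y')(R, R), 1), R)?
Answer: Rational(41995, 2) ≈ 20998.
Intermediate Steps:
Function('v')(R) = Mul(R, Add(1, R)) (Function('v')(R) = Mul(Add(R, 1), R) = Mul(Add(1, R), R) = Mul(R, Add(1, R)))
Function('H')(A) = Add(-1, Mul(Rational(-1, 2), A)) (Function('H')(A) = Mul(Rational(-1, 2), Add(A, Mul(-1, -2))) = Mul(Rational(-1, 2), Add(A, 2)) = Mul(Rational(-1, 2), Add(2, A)) = Add(-1, Mul(Rational(-1, 2), A)))
n = 21025 (n = Pow(Add(103, Mul(6, Add(1, 6))), 2) = Pow(Add(103, Mul(6, 7)), 2) = Pow(Add(103, 42), 2) = Pow(145, 2) = 21025)
Add(n, Mul(-1, Function('H')(d))) = Add(21025, Mul(-1, Add(-1, Mul(Rational(-1, 2), -57)))) = Add(21025, Mul(-1, Add(-1, Rational(57, 2)))) = Add(21025, Mul(-1, Rational(55, 2))) = Add(21025, Rational(-55, 2)) = Rational(41995, 2)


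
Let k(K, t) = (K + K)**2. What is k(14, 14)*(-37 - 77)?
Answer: -89376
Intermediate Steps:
k(K, t) = 4*K**2 (k(K, t) = (2*K)**2 = 4*K**2)
k(14, 14)*(-37 - 77) = (4*14**2)*(-37 - 77) = (4*196)*(-114) = 784*(-114) = -89376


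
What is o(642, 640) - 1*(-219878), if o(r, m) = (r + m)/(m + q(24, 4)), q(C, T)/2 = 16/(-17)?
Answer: 1192629169/5424 ≈ 2.1988e+5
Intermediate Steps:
q(C, T) = -32/17 (q(C, T) = 2*(16/(-17)) = 2*(16*(-1/17)) = 2*(-16/17) = -32/17)
o(r, m) = (m + r)/(-32/17 + m) (o(r, m) = (r + m)/(m - 32/17) = (m + r)/(-32/17 + m))
o(642, 640) - 1*(-219878) = 17*(640 + 642)/(-32 + 17*640) - 1*(-219878) = 17*1282/(-32 + 10880) + 219878 = 17*1282/10848 + 219878 = 17*(1/10848)*1282 + 219878 = 10897/5424 + 219878 = 1192629169/5424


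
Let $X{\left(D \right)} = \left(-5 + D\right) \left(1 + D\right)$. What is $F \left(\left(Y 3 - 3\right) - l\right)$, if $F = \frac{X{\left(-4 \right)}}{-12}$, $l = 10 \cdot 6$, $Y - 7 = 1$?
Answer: $\frac{351}{4} \approx 87.75$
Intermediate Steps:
$Y = 8$ ($Y = 7 + 1 = 8$)
$l = 60$
$X{\left(D \right)} = \left(1 + D\right) \left(-5 + D\right)$
$F = - \frac{9}{4}$ ($F = \frac{-5 + \left(-4\right)^{2} - -16}{-12} = \left(-5 + 16 + 16\right) \left(- \frac{1}{12}\right) = 27 \left(- \frac{1}{12}\right) = - \frac{9}{4} \approx -2.25$)
$F \left(\left(Y 3 - 3\right) - l\right) = - \frac{9 \left(\left(8 \cdot 3 - 3\right) - 60\right)}{4} = - \frac{9 \left(\left(24 - 3\right) - 60\right)}{4} = - \frac{9 \left(21 - 60\right)}{4} = \left(- \frac{9}{4}\right) \left(-39\right) = \frac{351}{4}$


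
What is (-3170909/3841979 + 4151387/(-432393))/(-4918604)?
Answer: 129258362165/60977652573869382 ≈ 2.1198e-6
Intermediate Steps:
(-3170909/3841979 + 4151387/(-432393))/(-4918604) = (-3170909*1/3841979 + 4151387*(-1/432393))*(-1/4918604) = (-3170909/3841979 - 4151387/432393)*(-1/4918604) = -17320620530110/1661244825747*(-1/4918604) = 129258362165/60977652573869382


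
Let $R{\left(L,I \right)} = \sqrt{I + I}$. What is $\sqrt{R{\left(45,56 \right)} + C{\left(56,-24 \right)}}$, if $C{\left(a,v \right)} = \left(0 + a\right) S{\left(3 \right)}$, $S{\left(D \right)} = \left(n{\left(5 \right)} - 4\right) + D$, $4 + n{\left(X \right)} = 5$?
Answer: $2 \sqrt[4]{7} \approx 3.2532$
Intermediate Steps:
$n{\left(X \right)} = 1$ ($n{\left(X \right)} = -4 + 5 = 1$)
$R{\left(L,I \right)} = \sqrt{2} \sqrt{I}$ ($R{\left(L,I \right)} = \sqrt{2 I} = \sqrt{2} \sqrt{I}$)
$S{\left(D \right)} = -3 + D$ ($S{\left(D \right)} = \left(1 - 4\right) + D = -3 + D$)
$C{\left(a,v \right)} = 0$ ($C{\left(a,v \right)} = \left(0 + a\right) \left(-3 + 3\right) = a 0 = 0$)
$\sqrt{R{\left(45,56 \right)} + C{\left(56,-24 \right)}} = \sqrt{\sqrt{2} \sqrt{56} + 0} = \sqrt{\sqrt{2} \cdot 2 \sqrt{14} + 0} = \sqrt{4 \sqrt{7} + 0} = \sqrt{4 \sqrt{7}} = 2 \sqrt[4]{7}$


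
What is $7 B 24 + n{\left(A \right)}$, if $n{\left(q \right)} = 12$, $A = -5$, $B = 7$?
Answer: $1188$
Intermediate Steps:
$7 B 24 + n{\left(A \right)} = 7 \cdot 7 \cdot 24 + 12 = 49 \cdot 24 + 12 = 1176 + 12 = 1188$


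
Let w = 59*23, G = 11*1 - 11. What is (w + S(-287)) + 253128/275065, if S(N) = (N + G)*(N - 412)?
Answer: 55555131178/275065 ≈ 2.0197e+5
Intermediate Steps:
G = 0 (G = 11 - 11 = 0)
w = 1357
S(N) = N*(-412 + N) (S(N) = (N + 0)*(N - 412) = N*(-412 + N))
(w + S(-287)) + 253128/275065 = (1357 - 287*(-412 - 287)) + 253128/275065 = (1357 - 287*(-699)) + 253128*(1/275065) = (1357 + 200613) + 253128/275065 = 201970 + 253128/275065 = 55555131178/275065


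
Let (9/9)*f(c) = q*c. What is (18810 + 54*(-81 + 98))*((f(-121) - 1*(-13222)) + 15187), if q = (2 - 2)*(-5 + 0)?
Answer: 560452752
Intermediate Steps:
q = 0 (q = 0*(-5) = 0)
f(c) = 0 (f(c) = 0*c = 0)
(18810 + 54*(-81 + 98))*((f(-121) - 1*(-13222)) + 15187) = (18810 + 54*(-81 + 98))*((0 - 1*(-13222)) + 15187) = (18810 + 54*17)*((0 + 13222) + 15187) = (18810 + 918)*(13222 + 15187) = 19728*28409 = 560452752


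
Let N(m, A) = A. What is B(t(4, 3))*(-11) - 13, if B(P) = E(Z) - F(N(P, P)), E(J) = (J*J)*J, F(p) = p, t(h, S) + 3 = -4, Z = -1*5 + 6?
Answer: -101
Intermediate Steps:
Z = 1 (Z = -5 + 6 = 1)
t(h, S) = -7 (t(h, S) = -3 - 4 = -7)
E(J) = J³ (E(J) = J²*J = J³)
B(P) = 1 - P (B(P) = 1³ - P = 1 - P)
B(t(4, 3))*(-11) - 13 = (1 - 1*(-7))*(-11) - 13 = (1 + 7)*(-11) - 13 = 8*(-11) - 13 = -88 - 13 = -101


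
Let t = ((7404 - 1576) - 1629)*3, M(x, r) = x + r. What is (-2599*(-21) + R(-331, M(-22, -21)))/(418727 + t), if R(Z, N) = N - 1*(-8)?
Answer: 13636/107831 ≈ 0.12646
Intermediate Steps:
M(x, r) = r + x
R(Z, N) = 8 + N (R(Z, N) = N + 8 = 8 + N)
t = 12597 (t = (5828 - 1629)*3 = 4199*3 = 12597)
(-2599*(-21) + R(-331, M(-22, -21)))/(418727 + t) = (-2599*(-21) + (8 + (-21 - 22)))/(418727 + 12597) = (54579 + (8 - 43))/431324 = (54579 - 35)*(1/431324) = 54544*(1/431324) = 13636/107831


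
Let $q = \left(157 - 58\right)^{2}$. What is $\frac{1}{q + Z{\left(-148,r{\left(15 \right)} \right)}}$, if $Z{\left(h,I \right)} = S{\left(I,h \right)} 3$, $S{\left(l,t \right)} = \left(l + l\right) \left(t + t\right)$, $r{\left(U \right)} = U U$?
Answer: $- \frac{1}{389799} \approx -2.5654 \cdot 10^{-6}$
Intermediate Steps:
$r{\left(U \right)} = U^{2}$
$S{\left(l,t \right)} = 4 l t$ ($S{\left(l,t \right)} = 2 l 2 t = 4 l t$)
$Z{\left(h,I \right)} = 12 I h$ ($Z{\left(h,I \right)} = 4 I h 3 = 12 I h$)
$q = 9801$ ($q = 99^{2} = 9801$)
$\frac{1}{q + Z{\left(-148,r{\left(15 \right)} \right)}} = \frac{1}{9801 + 12 \cdot 15^{2} \left(-148\right)} = \frac{1}{9801 + 12 \cdot 225 \left(-148\right)} = \frac{1}{9801 - 399600} = \frac{1}{-389799} = - \frac{1}{389799}$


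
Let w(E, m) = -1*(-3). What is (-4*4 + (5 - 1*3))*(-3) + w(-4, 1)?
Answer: 45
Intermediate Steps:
w(E, m) = 3
(-4*4 + (5 - 1*3))*(-3) + w(-4, 1) = (-4*4 + (5 - 1*3))*(-3) + 3 = (-16 + (5 - 3))*(-3) + 3 = (-16 + 2)*(-3) + 3 = -14*(-3) + 3 = 42 + 3 = 45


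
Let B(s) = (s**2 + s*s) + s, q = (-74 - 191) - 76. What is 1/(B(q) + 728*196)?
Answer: 1/374909 ≈ 2.6673e-6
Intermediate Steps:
q = -341 (q = -265 - 76 = -341)
B(s) = s + 2*s**2 (B(s) = (s**2 + s**2) + s = 2*s**2 + s = s + 2*s**2)
1/(B(q) + 728*196) = 1/(-341*(1 + 2*(-341)) + 728*196) = 1/(-341*(1 - 682) + 142688) = 1/(-341*(-681) + 142688) = 1/(232221 + 142688) = 1/374909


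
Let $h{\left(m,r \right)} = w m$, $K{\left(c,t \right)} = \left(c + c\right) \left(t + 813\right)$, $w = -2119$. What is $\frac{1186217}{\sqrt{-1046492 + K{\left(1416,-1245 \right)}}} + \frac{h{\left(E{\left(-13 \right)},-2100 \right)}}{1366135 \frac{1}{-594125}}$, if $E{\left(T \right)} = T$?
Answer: $- \frac{3273272275}{273227} - \frac{1186217 i \sqrt{567479}}{1134958} \approx -11980.0 - 787.33 i$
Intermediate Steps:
$K{\left(c,t \right)} = 2 c \left(813 + t\right)$
$h{\left(m,r \right)} = - 2119 m$
$\frac{1186217}{\sqrt{-1046492 + K{\left(1416,-1245 \right)}}} + \frac{h{\left(E{\left(-13 \right)},-2100 \right)}}{1366135 \frac{1}{-594125}} = \frac{1186217}{\sqrt{-1046492 + 2 \cdot 1416 \left(813 - 1245\right)}} + \frac{\left(-2119\right) \left(-13\right)}{1366135 \frac{1}{-594125}} = \frac{1186217}{\sqrt{-1046492 + 2 \cdot 1416 \left(-432\right)}} + \frac{27547}{1366135 \left(- \frac{1}{594125}\right)} = \frac{1186217}{\sqrt{-1046492 - 1223424}} + \frac{27547}{- \frac{273227}{118825}} = \frac{1186217}{\sqrt{-2269916}} + 27547 \left(- \frac{118825}{273227}\right) = \frac{1186217}{2 i \sqrt{567479}} - \frac{3273272275}{273227} = 1186217 \left(- \frac{i \sqrt{567479}}{1134958}\right) - \frac{3273272275}{273227} = - \frac{1186217 i \sqrt{567479}}{1134958} - \frac{3273272275}{273227} = - \frac{3273272275}{273227} - \frac{1186217 i \sqrt{567479}}{1134958}$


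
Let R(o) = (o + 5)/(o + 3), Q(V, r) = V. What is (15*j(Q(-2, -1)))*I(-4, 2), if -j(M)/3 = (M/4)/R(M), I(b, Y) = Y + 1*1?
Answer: 45/2 ≈ 22.500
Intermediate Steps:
I(b, Y) = 1 + Y (I(b, Y) = Y + 1 = 1 + Y)
R(o) = (5 + o)/(3 + o)
j(M) = -3*M*(3 + M)/(4*(5 + M)) (j(M) = -3*M/4/((5 + M)/(3 + M)) = -3*M*(¼)*(3 + M)/(5 + M) = -3*M/4*(3 + M)/(5 + M) = -3*M*(3 + M)/(4*(5 + M)))
(15*j(Q(-2, -1)))*I(-4, 2) = (15*(-3*(-2)*(3 - 2)/(20 + 4*(-2))))*(1 + 2) = (15*(-3*(-2)*1/(20 - 8)))*3 = (15*(-3*(-2)*1/12))*3 = (15*(-3*(-2)*1/12*1))*3 = (15*(½))*3 = (15/2)*3 = 45/2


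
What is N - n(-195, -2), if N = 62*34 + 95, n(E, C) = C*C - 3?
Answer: 2202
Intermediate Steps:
n(E, C) = -3 + C² (n(E, C) = C² - 3 = -3 + C²)
N = 2203 (N = 2108 + 95 = 2203)
N - n(-195, -2) = 2203 - (-3 + (-2)²) = 2203 - (-3 + 4) = 2203 - 1*1 = 2203 - 1 = 2202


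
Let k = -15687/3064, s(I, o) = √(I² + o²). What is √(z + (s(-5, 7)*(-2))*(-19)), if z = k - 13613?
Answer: √(-31962053954 + 89186912*√74)/1532 ≈ 115.29*I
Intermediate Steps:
k = -15687/3064 (k = -15687*1/3064 = -15687/3064 ≈ -5.1198)
z = -41725919/3064 (z = -15687/3064 - 13613 = -41725919/3064 ≈ -13618.)
√(z + (s(-5, 7)*(-2))*(-19)) = √(-41725919/3064 + (√((-5)² + 7²)*(-2))*(-19)) = √(-41725919/3064 + (√(25 + 49)*(-2))*(-19)) = √(-41725919/3064 + (√74*(-2))*(-19)) = √(-41725919/3064 - 2*√74*(-19)) = √(-41725919/3064 + 38*√74)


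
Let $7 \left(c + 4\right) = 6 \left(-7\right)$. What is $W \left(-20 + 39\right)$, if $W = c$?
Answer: $-190$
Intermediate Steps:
$c = -10$ ($c = -4 + \frac{6 \left(-7\right)}{7} = -4 + \frac{1}{7} \left(-42\right) = -4 - 6 = -10$)
$W = -10$
$W \left(-20 + 39\right) = - 10 \left(-20 + 39\right) = \left(-10\right) 19 = -190$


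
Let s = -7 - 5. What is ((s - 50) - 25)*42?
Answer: -3654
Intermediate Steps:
s = -12
((s - 50) - 25)*42 = ((-12 - 50) - 25)*42 = (-62 - 25)*42 = -87*42 = -3654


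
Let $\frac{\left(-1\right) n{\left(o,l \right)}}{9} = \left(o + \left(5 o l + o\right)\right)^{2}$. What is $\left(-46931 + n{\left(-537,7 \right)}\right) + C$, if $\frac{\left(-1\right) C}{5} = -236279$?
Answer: $-3551859985$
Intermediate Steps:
$C = 1181395$ ($C = \left(-5\right) \left(-236279\right) = 1181395$)
$n{\left(o,l \right)} = - 9 \left(2 o + 5 l o\right)^{2}$ ($n{\left(o,l \right)} = - 9 \left(o + \left(5 o l + o\right)\right)^{2} = - 9 \left(o + \left(5 l o + o\right)\right)^{2} = - 9 \left(o + \left(o + 5 l o\right)\right)^{2} = - 9 \left(2 o + 5 l o\right)^{2}$)
$\left(-46931 + n{\left(-537,7 \right)}\right) + C = \left(-46931 - 9 \left(-537\right)^{2} \left(2 + 5 \cdot 7\right)^{2}\right) + 1181395 = \left(-46931 - 2595321 \left(2 + 35\right)^{2}\right) + 1181395 = \left(-46931 - 2595321 \cdot 37^{2}\right) + 1181395 = \left(-46931 - 2595321 \cdot 1369\right) + 1181395 = \left(-46931 - 3552994449\right) + 1181395 = -3553041380 + 1181395 = -3551859985$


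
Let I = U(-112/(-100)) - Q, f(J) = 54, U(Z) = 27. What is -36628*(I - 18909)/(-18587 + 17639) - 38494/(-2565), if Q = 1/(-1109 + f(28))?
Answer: -1641675136823/2250315 ≈ -7.2953e+5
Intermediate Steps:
Q = -1/1055 (Q = 1/(-1109 + 54) = 1/(-1055) = -1/1055 ≈ -0.00094787)
I = 28486/1055 (I = 27 - 1*(-1/1055) = 27 + 1/1055 = 28486/1055 ≈ 27.001)
-36628*(I - 18909)/(-18587 + 17639) - 38494/(-2565) = -36628*(28486/1055 - 18909)/(-18587 + 17639) - 38494/(-2565) = -36628/((-948/(-19920509/1055))) - 38494*(-1/2565) = -36628/((-948*(-1055/19920509))) + 2026/135 = -36628/1000140/19920509 + 2026/135 = -36628*19920509/1000140 + 2026/135 = -182412100913/250035 + 2026/135 = -1641675136823/2250315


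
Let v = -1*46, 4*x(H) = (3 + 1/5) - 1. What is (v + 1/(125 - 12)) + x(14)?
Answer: -102697/2260 ≈ -45.441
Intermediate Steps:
x(H) = 11/20 (x(H) = ((3 + 1/5) - 1)/4 = ((3 + ⅕) - 1)/4 = (16/5 - 1)/4 = (¼)*(11/5) = 11/20)
v = -46
(v + 1/(125 - 12)) + x(14) = (-46 + 1/(125 - 12)) + 11/20 = (-46 + 1/113) + 11/20 = -5197/113 + 11/20 = -102697/2260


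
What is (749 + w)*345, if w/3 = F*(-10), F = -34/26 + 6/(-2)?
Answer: 3938865/13 ≈ 3.0299e+5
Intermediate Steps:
F = -56/13 (F = -34*1/26 + 6*(-1/2) = -17/13 - 3 = -56/13 ≈ -4.3077)
w = 1680/13 (w = 3*(-56/13*(-10)) = 3*(560/13) = 1680/13 ≈ 129.23)
(749 + w)*345 = (749 + 1680/13)*345 = (11417/13)*345 = 3938865/13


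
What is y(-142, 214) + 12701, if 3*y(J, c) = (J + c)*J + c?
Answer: 28093/3 ≈ 9364.3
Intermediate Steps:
y(J, c) = c/3 + J*(J + c)/3 (y(J, c) = ((J + c)*J + c)/3 = (J*(J + c) + c)/3 = (c + J*(J + c))/3 = c/3 + J*(J + c)/3)
y(-142, 214) + 12701 = ((1/3)*214 + (1/3)*(-142)**2 + (1/3)*(-142)*214) + 12701 = (214/3 + (1/3)*20164 - 30388/3) + 12701 = (214/3 + 20164/3 - 30388/3) + 12701 = -10010/3 + 12701 = 28093/3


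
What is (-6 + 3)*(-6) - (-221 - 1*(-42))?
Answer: 197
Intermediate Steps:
(-6 + 3)*(-6) - (-221 - 1*(-42)) = -3*(-6) - (-221 + 42) = 18 - 1*(-179) = 18 + 179 = 197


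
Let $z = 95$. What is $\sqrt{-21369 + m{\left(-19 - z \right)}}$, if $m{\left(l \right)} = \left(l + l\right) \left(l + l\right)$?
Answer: $\sqrt{30615} \approx 174.97$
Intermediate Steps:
$m{\left(l \right)} = 4 l^{2}$ ($m{\left(l \right)} = 2 l 2 l = 4 l^{2}$)
$\sqrt{-21369 + m{\left(-19 - z \right)}} = \sqrt{-21369 + 4 \left(-19 - 95\right)^{2}} = \sqrt{-21369 + 4 \left(-114\right)^{2}} = \sqrt{-21369 + 4 \cdot 12996} = \sqrt{-21369 + 51984} = \sqrt{30615}$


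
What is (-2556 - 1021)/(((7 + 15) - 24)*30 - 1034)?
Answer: 3577/1094 ≈ 3.2697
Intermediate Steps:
(-2556 - 1021)/(((7 + 15) - 24)*30 - 1034) = -3577/((22 - 24)*30 - 1034) = -3577/(-2*30 - 1034) = -3577/(-60 - 1034) = -3577/(-1094) = -3577*(-1/1094) = 3577/1094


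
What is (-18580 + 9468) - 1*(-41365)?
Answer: 32253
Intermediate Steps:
(-18580 + 9468) - 1*(-41365) = -9112 + 41365 = 32253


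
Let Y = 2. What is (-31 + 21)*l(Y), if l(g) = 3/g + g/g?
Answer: -25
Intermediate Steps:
l(g) = 1 + 3/g (l(g) = 3/g + 1 = 1 + 3/g)
(-31 + 21)*l(Y) = (-31 + 21)*((3 + 2)/2) = -5*5 = -10*5/2 = -25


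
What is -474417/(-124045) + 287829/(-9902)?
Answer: -31006071171/1228293590 ≈ -25.243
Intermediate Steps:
-474417/(-124045) + 287829/(-9902) = -474417*(-1/124045) + 287829*(-1/9902) = 474417/124045 - 287829/9902 = -31006071171/1228293590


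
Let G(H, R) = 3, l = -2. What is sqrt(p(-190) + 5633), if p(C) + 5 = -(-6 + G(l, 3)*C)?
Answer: 2*sqrt(1551) ≈ 78.766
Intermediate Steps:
p(C) = 1 - 3*C (p(C) = -5 - (-6 + 3*C) = -5 + (6 - 3*C) = 1 - 3*C)
sqrt(p(-190) + 5633) = sqrt((1 - 3*(-190)) + 5633) = sqrt((1 + 570) + 5633) = sqrt(571 + 5633) = sqrt(6204) = 2*sqrt(1551)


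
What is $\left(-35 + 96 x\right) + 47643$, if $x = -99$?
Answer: $38104$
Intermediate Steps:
$\left(-35 + 96 x\right) + 47643 = \left(-35 + 96 \left(-99\right)\right) + 47643 = \left(-35 - 9504\right) + 47643 = -9539 + 47643 = 38104$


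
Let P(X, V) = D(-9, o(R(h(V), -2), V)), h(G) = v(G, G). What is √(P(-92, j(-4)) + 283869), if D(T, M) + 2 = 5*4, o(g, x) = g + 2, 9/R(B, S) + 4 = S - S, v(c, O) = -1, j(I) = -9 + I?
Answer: 3*√31543 ≈ 532.81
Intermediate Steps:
h(G) = -1
R(B, S) = -9/4 (R(B, S) = 9/(-4 + (S - S)) = 9/(-4 + 0) = 9/(-4) = 9*(-¼) = -9/4)
o(g, x) = 2 + g
D(T, M) = 18 (D(T, M) = -2 + 5*4 = -2 + 20 = 18)
P(X, V) = 18
√(P(-92, j(-4)) + 283869) = √(18 + 283869) = √283887 = 3*√31543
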